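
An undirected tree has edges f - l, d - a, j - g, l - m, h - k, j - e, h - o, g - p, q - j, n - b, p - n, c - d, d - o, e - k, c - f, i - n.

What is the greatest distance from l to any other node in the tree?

The node farthest from l is i (b also at distance 12), via l–f–c–d–o–h–k–e–j–g–p–n–i — 12 edges.

12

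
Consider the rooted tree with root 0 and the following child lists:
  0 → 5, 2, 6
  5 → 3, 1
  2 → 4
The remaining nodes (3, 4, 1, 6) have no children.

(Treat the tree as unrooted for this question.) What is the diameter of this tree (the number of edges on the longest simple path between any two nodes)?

4

BFS from 4 reaches 1 last, at distance 4; BFS from 1 confirms no node is farther.
Path: 4-2-0-5-1.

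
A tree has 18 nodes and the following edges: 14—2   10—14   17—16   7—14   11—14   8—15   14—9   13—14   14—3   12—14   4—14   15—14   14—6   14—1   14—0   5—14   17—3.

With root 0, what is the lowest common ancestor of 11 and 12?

11's ancestor chain is 11, 14, 0 and 12's is 12, 14, 0; they first meet at 14.

14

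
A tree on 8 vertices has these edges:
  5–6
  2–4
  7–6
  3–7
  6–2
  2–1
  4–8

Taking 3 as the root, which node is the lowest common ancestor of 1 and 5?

6

1's ancestor chain is 1, 2, 6, 7, 3 and 5's is 5, 6, 7, 3; they first meet at 6.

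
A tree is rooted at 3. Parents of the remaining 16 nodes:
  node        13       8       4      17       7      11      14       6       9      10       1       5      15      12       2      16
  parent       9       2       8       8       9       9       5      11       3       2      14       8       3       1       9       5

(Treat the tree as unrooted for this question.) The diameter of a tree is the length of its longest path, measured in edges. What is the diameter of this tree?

BFS from 12 reaches 6 last, at distance 8; BFS from 6 confirms no node is farther.
Path: 12 – 1 – 14 – 5 – 8 – 2 – 9 – 11 – 6.

8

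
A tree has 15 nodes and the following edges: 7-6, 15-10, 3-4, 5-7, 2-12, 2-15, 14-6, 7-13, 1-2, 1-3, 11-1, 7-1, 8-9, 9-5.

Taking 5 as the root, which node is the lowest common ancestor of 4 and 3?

3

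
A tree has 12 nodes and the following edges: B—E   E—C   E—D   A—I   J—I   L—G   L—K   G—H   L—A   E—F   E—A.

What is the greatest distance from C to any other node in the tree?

The node farthest from C is H, via C–E–A–L–G–H — 5 edges.

5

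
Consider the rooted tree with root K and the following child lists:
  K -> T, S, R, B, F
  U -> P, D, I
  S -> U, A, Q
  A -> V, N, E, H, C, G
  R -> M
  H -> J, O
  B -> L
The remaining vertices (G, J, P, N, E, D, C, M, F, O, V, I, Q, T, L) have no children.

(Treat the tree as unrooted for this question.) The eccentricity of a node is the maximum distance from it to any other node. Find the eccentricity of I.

A farthest node from I is L (J, O, M also at distance 5).
The path I-U-S-K-B-L has 5 edges.

5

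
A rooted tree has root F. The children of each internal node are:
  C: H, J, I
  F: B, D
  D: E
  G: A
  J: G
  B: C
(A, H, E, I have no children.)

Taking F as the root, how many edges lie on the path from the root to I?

F → B → C → I — 3 edges.

3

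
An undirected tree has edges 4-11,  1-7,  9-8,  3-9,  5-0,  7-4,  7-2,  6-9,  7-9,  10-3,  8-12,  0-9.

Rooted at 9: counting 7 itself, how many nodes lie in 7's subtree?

7's subtree: {7, 4, 1, 2, 11}, size 5.

5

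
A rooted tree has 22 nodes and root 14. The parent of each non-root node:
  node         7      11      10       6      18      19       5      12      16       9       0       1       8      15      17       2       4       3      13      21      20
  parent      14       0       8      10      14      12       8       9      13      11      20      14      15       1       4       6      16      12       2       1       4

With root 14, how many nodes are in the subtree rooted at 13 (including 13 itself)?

Descendants of 13 (including itself): 13, 16, 4, 17, 20, 0, 11, 9, 12, 3, 19. That's 11.

11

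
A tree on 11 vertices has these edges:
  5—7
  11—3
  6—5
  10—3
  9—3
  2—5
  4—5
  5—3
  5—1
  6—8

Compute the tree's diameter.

4

A longest path is 8 - 6 - 5 - 3 - 11, with 4 edges.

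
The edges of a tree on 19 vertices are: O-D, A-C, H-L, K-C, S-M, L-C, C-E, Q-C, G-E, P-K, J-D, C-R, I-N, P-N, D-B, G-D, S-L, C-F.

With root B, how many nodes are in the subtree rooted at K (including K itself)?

4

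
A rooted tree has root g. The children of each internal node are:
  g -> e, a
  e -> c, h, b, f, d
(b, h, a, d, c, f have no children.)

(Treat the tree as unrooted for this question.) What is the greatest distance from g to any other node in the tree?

2

The node farthest from g is c (b, d, h, f also at distance 2), via g – e – c — 2 edges.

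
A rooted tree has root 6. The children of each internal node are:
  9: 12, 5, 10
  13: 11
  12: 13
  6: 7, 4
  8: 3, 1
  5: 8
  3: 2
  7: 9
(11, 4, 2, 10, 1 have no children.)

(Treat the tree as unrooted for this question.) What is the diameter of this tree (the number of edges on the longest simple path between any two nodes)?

BFS from 2 reaches 11 last, at distance 7; BFS from 11 confirms no node is farther.
Path: 2 – 3 – 8 – 5 – 9 – 12 – 13 – 11.

7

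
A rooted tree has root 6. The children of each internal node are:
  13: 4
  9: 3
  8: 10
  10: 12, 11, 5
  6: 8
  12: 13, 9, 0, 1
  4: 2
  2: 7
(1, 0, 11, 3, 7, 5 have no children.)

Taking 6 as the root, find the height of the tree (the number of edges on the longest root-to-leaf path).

7

7 sits deepest: 6 → 8 → 10 → 12 → 13 → 4 → 2 → 7 — 7 edges from the root.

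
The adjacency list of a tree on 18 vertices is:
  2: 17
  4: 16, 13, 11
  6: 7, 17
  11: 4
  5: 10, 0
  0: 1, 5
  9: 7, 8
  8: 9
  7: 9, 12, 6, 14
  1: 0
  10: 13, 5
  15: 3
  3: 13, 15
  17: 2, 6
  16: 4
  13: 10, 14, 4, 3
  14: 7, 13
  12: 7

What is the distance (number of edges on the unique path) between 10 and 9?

10 – 13 – 14 – 7 – 9: 4 edges.

4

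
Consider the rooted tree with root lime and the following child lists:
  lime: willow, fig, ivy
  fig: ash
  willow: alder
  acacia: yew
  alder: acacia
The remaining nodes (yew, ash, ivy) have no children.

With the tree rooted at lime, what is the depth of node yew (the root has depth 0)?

4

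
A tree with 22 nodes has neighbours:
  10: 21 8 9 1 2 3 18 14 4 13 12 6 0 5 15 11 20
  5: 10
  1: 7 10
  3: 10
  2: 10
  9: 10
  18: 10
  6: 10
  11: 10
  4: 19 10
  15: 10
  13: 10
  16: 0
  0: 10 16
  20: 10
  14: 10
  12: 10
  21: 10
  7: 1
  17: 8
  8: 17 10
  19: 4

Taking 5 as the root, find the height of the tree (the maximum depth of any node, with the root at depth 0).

3

16 sits deepest: 5–10–0–16 — 3 edges from the root.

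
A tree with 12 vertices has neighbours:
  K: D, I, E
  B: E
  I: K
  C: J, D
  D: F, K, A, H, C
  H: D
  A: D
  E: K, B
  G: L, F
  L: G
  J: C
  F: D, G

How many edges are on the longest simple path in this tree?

6

A longest path is L–G–F–D–K–E–B, with 6 edges.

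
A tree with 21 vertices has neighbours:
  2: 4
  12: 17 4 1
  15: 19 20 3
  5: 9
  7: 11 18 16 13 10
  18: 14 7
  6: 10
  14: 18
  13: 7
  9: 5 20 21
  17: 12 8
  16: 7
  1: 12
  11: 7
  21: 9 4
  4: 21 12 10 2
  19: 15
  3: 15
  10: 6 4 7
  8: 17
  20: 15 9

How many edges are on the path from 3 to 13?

8

3 – 15 – 20 – 9 – 21 – 4 – 10 – 7 – 13: 8 edges.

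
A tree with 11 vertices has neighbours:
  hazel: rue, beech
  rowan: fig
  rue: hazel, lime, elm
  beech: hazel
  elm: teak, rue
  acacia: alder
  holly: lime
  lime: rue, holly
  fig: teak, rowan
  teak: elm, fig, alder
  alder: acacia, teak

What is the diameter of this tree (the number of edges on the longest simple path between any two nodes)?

Starting from acacia, a farthest node is holly at distance 6.
One longest path: acacia - alder - teak - elm - rue - lime - holly.
So the diameter is 6.

6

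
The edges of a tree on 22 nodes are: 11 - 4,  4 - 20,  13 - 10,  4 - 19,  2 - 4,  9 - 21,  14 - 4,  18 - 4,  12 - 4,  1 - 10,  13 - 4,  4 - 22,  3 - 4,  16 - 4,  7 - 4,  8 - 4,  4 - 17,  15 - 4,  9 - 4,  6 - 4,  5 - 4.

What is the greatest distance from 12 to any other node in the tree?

The node farthest from 12 is 1, via 12-4-13-10-1 — 4 edges.

4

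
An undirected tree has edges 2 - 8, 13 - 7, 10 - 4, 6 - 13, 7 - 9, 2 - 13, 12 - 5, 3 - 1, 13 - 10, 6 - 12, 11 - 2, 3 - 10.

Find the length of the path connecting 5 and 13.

The path is 5 – 12 – 6 – 13, which has 3 edges.

3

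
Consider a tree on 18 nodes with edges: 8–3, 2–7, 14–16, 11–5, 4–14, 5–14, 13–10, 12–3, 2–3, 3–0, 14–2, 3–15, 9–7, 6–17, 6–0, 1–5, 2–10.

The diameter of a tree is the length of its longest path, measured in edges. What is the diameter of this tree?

7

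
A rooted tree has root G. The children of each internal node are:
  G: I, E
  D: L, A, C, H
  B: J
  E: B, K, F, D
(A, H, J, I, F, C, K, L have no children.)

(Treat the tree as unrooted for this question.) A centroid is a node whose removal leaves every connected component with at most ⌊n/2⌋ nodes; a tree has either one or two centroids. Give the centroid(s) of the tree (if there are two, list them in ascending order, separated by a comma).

If E is removed the pieces have sizes 5, 2, 2, 1, 1, all ≤ ⌊12/2⌋ = 6.
No neighbour of E does as well, so E is the unique centroid.

E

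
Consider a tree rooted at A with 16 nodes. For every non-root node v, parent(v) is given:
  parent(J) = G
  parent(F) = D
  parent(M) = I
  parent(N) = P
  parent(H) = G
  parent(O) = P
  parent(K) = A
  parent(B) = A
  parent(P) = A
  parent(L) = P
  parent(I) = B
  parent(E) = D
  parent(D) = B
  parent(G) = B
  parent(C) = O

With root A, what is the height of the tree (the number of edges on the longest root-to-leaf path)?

M sits deepest: A – B – I – M — 3 edges from the root.

3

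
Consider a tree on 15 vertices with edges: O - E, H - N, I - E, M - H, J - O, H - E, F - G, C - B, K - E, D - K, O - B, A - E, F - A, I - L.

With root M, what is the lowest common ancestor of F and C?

E

F's ancestor chain is F, A, E, H, M and C's is C, B, O, E, H, M; they first meet at E.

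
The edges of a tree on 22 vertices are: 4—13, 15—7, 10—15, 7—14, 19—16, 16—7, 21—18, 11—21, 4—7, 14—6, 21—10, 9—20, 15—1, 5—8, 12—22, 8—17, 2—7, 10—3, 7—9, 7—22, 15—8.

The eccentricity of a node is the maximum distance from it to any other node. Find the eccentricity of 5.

5

The node farthest from 5 is 12 (19, 6, 11, 18, 13, 20 also at distance 5), via 5 – 8 – 15 – 7 – 22 – 12 — 5 edges.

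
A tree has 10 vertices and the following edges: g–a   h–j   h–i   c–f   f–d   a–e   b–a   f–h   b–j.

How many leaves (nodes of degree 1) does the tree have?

5

Degree-1 nodes: c, d, e, g, i — 5 of them.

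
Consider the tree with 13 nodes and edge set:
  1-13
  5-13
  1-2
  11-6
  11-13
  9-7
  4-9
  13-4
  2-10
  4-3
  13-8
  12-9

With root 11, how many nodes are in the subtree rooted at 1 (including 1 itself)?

1's subtree: {1, 2, 10}, size 3.

3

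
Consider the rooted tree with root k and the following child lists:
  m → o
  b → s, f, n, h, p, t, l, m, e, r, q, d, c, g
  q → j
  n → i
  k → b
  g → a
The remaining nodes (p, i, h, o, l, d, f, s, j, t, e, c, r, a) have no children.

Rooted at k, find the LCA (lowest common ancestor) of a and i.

b

Ancestors of a (toward the root): a, g, b, k.
Ancestors of i: i, n, b, k.
The deepest node appearing in both lists is b.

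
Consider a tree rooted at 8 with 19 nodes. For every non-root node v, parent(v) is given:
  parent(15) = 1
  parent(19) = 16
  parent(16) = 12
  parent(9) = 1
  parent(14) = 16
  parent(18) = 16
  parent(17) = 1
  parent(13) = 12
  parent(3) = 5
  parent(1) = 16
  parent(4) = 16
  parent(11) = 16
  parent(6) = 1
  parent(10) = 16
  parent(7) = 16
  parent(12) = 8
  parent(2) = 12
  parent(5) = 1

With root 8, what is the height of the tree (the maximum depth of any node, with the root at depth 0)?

5

3 sits deepest: 8 – 12 – 16 – 1 – 5 – 3 — 5 edges from the root.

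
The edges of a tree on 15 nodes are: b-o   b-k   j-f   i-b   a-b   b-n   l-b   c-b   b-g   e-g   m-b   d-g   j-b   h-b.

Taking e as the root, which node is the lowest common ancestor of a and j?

b

Path a→root: a b g e; path j→root: j b g e.
First common node: b.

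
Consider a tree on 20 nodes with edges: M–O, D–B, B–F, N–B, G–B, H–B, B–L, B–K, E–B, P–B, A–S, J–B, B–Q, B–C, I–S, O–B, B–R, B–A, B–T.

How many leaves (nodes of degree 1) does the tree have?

The leaves are C, D, E, F, G, H, I, J, K, L, M, N, P, Q, R, T.
That is 16 leaves.

16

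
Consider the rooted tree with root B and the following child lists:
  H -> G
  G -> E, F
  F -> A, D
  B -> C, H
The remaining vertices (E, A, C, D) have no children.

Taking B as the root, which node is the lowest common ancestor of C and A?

Path C→root: C B; path A→root: A F G H B.
First common node: B.

B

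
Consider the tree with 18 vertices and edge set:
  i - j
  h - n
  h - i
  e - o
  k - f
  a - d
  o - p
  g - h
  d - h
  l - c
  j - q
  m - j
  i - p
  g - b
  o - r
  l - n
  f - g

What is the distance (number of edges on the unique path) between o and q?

4

Walking from o: o–p–i–j–q. Length 4.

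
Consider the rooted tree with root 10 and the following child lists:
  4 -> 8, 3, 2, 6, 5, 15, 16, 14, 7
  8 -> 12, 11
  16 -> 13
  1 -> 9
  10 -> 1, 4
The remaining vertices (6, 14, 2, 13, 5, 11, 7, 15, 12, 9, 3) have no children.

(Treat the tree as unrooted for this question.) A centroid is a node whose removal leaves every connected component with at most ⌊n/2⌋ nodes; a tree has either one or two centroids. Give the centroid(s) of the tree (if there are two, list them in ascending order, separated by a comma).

4

If 4 is removed the pieces have sizes 3, 3, 2, 1, 1, 1, 1, 1, 1, 1, all ≤ ⌊16/2⌋ = 8.
No neighbour of 4 does as well, so 4 is the unique centroid.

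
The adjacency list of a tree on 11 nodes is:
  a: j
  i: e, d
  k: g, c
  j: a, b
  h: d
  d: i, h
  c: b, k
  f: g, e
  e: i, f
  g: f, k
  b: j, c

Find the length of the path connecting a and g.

Walking from a: a – j – b – c – k – g. Length 5.

5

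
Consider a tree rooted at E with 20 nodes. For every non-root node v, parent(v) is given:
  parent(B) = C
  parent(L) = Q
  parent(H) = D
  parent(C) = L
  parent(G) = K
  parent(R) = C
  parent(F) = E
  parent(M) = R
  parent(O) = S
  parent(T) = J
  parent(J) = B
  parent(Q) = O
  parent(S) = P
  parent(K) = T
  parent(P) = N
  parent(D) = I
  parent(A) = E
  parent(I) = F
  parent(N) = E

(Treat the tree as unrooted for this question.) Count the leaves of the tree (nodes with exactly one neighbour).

4

Degree-1 nodes: A, G, H, M — 4 of them.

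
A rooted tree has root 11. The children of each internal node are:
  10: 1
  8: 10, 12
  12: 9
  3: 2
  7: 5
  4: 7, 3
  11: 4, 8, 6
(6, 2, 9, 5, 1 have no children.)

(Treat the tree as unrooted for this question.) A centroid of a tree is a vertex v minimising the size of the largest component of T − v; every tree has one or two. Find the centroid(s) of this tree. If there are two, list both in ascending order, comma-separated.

11

Delete 11: the remaining components have sizes 5, 5, 1. Max 5 ≤ 6, so 11 is a centroid.
Every other node leaves some component of size > 6, so the centroid is unique.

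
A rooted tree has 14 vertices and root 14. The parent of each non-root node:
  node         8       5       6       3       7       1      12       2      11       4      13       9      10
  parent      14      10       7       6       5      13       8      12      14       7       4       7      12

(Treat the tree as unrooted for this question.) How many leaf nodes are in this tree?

5

Exactly 5 nodes have a single neighbour: 1, 2, 3, 9, 11.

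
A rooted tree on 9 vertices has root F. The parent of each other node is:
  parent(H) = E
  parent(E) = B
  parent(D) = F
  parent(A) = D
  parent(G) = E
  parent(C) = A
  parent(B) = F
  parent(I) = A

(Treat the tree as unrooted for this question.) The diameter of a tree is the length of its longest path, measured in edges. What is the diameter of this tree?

6

BFS from C reaches G last, at distance 6; BFS from G confirms no node is farther.
Path: C - A - D - F - B - E - G.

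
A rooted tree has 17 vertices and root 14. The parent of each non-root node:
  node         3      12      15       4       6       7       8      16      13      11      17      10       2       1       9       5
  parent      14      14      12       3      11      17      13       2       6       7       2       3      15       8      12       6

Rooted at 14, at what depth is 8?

Climbing from 8 to the root: 8–13–6–11–7–17–2–15–12–14. That's 9 steps.

9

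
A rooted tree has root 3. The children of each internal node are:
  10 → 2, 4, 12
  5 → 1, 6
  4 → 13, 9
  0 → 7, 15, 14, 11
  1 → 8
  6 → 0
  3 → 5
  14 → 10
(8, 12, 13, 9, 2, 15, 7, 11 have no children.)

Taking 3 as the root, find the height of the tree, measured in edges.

7

A deepest node is 9, reached by 3–5–6–0–14–10–4–9.
That path has 7 edges, so the height is 7.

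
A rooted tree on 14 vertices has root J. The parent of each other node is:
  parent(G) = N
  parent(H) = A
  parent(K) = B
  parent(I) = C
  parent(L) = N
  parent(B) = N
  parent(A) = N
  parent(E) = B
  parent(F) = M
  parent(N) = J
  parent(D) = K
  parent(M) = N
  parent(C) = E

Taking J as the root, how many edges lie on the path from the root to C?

4

Path from J to C: J – N – B – E – C, which has 4 edges.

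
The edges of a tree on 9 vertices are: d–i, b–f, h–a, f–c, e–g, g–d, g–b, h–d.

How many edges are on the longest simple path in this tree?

6

Starting from a, a farthest node is c at distance 6.
One longest path: a - h - d - g - b - f - c.
So the diameter is 6.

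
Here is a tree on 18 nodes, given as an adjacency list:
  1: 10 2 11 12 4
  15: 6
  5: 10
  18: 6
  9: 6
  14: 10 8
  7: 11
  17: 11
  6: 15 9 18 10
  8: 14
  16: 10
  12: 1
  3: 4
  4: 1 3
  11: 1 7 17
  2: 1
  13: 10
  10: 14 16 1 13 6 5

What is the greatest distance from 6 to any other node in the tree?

4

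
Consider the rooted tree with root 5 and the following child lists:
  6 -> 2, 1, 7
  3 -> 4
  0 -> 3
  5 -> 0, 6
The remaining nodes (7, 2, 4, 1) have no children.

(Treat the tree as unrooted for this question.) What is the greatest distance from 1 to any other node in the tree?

A farthest node from 1 is 4.
The path 1 – 6 – 5 – 0 – 3 – 4 has 5 edges.

5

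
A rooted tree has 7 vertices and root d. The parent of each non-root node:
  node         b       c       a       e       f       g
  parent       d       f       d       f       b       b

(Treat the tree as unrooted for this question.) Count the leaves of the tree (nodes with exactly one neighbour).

Degree-1 nodes: a, c, e, g — 4 of them.

4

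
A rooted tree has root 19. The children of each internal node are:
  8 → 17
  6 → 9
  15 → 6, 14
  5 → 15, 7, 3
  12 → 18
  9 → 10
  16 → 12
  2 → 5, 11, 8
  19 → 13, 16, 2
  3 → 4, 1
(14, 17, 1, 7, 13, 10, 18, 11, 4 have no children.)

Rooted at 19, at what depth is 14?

Path from 19 to 14: 19 – 2 – 5 – 15 – 14, which has 4 edges.

4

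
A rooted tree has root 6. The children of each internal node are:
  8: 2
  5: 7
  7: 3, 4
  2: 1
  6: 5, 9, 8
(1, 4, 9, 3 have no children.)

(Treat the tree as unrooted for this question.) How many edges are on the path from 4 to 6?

3

4 - 7 - 5 - 6: 3 edges.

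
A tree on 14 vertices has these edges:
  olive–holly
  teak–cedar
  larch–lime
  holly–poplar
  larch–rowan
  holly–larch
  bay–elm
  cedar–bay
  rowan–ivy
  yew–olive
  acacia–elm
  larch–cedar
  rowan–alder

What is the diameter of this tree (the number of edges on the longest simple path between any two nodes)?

Starting from yew, a farthest node is acacia at distance 7.
One longest path: yew – olive – holly – larch – cedar – bay – elm – acacia.
So the diameter is 7.

7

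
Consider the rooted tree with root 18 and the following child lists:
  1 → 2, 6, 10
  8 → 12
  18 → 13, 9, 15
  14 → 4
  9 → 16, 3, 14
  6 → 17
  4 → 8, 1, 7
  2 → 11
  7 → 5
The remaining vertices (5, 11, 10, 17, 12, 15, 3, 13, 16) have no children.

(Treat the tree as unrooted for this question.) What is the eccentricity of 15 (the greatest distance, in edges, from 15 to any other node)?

7

Distances from 15 peak at 7, attained at 11 (17 also at distance 7).
15–18–9–14–4–1–2–11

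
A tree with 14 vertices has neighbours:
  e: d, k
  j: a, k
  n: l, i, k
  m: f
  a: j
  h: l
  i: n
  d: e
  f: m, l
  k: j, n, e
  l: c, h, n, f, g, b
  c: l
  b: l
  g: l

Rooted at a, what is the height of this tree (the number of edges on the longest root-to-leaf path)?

6

The longest root-to-leaf path is a-j-k-n-l-f-m (6 edges).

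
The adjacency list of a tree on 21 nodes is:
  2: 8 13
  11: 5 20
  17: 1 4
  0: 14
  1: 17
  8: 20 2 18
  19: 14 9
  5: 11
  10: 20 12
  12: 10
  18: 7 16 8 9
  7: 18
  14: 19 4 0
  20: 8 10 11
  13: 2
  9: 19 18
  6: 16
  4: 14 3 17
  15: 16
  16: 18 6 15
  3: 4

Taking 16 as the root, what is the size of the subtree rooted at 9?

8

9's subtree: {9, 19, 14, 4, 0, 17, 3, 1}, size 8.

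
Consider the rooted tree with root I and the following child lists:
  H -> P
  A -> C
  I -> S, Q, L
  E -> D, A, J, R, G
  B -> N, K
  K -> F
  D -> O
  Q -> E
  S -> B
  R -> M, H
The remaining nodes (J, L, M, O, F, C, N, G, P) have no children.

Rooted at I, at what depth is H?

I – Q – E – R – H — 4 edges.

4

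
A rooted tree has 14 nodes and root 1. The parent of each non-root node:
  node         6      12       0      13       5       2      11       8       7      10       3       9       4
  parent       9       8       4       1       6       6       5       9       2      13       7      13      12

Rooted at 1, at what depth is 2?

4

Climbing from 2 to the root: 2 – 6 – 9 – 13 – 1. That's 4 steps.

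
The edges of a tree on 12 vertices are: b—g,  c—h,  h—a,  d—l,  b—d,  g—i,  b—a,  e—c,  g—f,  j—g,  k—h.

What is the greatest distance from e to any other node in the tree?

The node farthest from e is i (j, f, l also at distance 6), via e – c – h – a – b – g – i — 6 edges.

6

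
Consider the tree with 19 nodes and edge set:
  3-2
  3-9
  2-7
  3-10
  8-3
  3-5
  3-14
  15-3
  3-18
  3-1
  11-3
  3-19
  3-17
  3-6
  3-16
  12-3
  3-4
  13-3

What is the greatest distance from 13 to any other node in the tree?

3

The node farthest from 13 is 7, via 13-3-2-7 — 3 edges.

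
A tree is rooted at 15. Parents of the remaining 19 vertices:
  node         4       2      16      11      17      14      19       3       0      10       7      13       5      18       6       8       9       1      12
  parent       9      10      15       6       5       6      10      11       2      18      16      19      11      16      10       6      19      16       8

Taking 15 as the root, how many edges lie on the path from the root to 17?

15 → 16 → 18 → 10 → 6 → 11 → 5 → 17 — 7 edges.

7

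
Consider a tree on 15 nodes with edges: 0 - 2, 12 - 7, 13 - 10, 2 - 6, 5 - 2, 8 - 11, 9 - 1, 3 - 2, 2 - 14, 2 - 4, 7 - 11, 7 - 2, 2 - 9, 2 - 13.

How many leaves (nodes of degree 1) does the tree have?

The leaves are 0, 1, 3, 4, 5, 6, 8, 10, 12, 14.
That is 10 leaves.

10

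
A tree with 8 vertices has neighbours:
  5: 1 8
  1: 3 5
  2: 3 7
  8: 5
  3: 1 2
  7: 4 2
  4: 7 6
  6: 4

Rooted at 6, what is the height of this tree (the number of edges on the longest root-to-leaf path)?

The longest root-to-leaf path is 6 – 4 – 7 – 2 – 3 – 1 – 5 – 8 (7 edges).

7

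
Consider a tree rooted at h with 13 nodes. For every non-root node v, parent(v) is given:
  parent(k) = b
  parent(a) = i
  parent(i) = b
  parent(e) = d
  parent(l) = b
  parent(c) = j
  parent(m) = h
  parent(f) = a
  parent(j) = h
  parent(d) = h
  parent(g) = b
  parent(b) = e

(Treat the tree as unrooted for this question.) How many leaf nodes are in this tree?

Exactly 6 nodes have a single neighbour: c, f, g, k, l, m.

6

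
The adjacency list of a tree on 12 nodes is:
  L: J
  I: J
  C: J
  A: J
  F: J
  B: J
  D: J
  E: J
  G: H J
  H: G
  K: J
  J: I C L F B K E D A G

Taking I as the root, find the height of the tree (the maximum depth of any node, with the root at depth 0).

The longest root-to-leaf path is I → J → G → H (3 edges).

3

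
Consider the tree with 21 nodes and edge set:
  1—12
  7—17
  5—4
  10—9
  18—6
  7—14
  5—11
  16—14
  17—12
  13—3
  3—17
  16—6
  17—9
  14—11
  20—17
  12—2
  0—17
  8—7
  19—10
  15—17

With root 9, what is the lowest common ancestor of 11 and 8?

7

11's ancestor chain is 11, 14, 7, 17, 9 and 8's is 8, 7, 17, 9; they first meet at 7.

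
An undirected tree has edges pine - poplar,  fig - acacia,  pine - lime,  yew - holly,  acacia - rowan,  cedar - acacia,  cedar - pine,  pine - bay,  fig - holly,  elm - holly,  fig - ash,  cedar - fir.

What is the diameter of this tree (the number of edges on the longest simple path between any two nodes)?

Starting from elm, a farthest node is lime at distance 6.
One longest path: elm - holly - fig - acacia - cedar - pine - lime.
So the diameter is 6.

6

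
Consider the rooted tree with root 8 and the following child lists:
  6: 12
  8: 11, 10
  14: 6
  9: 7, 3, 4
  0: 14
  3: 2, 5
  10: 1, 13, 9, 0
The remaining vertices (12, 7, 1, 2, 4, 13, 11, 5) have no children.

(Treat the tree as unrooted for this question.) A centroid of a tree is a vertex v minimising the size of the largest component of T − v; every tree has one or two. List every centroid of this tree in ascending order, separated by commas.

10

Delete 10: the remaining components have sizes 6, 4, 2, 1, 1. Max 6 ≤ 7, so 10 is a centroid.
Every other node leaves some component of size > 7, so the centroid is unique.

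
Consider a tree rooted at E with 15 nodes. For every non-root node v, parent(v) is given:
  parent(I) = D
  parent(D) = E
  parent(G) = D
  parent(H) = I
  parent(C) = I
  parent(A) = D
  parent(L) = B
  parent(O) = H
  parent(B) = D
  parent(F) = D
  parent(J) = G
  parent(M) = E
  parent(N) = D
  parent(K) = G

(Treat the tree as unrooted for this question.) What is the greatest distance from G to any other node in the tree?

Distances from G peak at 4, attained at O.
G–D–I–H–O

4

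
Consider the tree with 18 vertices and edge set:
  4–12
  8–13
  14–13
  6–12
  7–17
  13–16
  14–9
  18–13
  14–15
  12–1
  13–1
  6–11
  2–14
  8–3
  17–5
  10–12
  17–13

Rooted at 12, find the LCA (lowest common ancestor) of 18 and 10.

12

18's ancestor chain is 18, 13, 1, 12 and 10's is 10, 12; they first meet at 12.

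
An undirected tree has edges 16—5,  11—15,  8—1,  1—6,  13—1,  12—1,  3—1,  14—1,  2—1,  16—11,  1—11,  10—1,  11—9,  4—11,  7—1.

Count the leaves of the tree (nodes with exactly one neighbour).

13

Degree-1 nodes: 2, 3, 4, 5, 6, 7, 8, 9, 10, 12, 13, 14, 15 — 13 of them.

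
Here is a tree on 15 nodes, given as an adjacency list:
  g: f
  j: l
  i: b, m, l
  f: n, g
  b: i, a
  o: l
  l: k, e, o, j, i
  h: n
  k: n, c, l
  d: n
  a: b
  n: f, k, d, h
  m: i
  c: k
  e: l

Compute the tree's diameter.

Starting from a, a farthest node is g at distance 7.
One longest path: a - b - i - l - k - n - f - g.
So the diameter is 7.

7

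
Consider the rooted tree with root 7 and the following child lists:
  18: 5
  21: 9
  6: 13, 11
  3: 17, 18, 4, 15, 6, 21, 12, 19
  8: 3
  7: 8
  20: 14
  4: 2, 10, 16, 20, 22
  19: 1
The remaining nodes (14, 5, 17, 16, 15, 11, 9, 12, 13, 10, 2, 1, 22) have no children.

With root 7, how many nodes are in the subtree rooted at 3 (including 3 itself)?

20

Descendants of 3 (including itself): 3, 19, 6, 12, 4, 17, 15, 21, 18, 1, 11, 13, 10, 16, 22, 2, 20, 9, 5, 14. That's 20.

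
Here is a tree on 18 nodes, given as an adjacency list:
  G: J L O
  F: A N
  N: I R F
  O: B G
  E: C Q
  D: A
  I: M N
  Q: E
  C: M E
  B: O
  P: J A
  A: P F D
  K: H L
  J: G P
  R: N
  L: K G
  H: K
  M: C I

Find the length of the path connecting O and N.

O - G - J - P - A - F - N: 6 edges.

6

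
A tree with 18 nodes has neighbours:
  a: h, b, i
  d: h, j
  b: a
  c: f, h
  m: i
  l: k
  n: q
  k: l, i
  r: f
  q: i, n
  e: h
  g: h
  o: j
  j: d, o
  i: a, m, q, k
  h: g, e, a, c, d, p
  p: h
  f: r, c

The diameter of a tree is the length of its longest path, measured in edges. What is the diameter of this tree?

BFS from l reaches o last, at distance 7; BFS from o confirms no node is farther.
Path: l – k – i – a – h – d – j – o.

7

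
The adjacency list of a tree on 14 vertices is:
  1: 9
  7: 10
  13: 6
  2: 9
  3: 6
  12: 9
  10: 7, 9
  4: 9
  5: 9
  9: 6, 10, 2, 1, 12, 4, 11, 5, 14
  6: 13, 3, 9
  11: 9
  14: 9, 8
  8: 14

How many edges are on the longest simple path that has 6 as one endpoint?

3

Distances from 6 peak at 3, attained at 8 (7 also at distance 3).
6-9-14-8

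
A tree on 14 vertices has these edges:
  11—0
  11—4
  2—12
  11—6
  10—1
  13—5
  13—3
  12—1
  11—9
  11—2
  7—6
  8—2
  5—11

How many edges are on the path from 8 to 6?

8 – 2 – 11 – 6: 3 edges.

3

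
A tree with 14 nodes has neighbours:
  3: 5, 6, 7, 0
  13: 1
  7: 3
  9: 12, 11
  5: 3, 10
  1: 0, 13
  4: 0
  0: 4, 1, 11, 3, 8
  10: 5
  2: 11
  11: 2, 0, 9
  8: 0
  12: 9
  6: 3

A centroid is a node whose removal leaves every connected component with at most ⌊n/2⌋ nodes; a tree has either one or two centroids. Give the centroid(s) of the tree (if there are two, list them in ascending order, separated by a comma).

Removing 0 splits the tree into components of sizes 5, 4, 2, 1, 1; the largest is 5 ≤ ⌊14/2⌋ = 7.
No neighbour of 0 does as well, so 0 is the unique centroid.

0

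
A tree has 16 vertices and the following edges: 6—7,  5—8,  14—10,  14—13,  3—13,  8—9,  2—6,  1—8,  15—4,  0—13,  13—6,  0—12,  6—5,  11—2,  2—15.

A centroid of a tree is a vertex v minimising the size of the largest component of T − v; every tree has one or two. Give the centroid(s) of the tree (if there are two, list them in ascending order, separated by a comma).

Removing 6 splits the tree into components of sizes 6, 4, 4, 1; the largest is 6 ≤ ⌊16/2⌋ = 8.
Every other node leaves some component of size > 8, so the centroid is unique.

6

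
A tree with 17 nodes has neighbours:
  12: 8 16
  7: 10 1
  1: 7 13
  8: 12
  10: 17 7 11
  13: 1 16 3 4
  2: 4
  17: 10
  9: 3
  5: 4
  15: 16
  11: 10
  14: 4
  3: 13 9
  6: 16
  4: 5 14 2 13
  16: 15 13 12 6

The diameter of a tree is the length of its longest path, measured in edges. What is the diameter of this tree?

7

Starting from 11, a farthest node is 8 at distance 7.
One longest path: 11–10–7–1–13–16–12–8.
So the diameter is 7.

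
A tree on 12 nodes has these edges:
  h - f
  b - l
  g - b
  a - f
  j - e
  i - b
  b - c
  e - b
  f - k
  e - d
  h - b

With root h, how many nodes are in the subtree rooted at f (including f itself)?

3

f's subtree: {f, a, k}, size 3.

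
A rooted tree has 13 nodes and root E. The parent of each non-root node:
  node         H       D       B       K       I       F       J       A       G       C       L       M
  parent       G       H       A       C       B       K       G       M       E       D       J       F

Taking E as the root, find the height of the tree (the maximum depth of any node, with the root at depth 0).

10

I sits deepest: E – G – H – D – C – K – F – M – A – B – I — 10 edges from the root.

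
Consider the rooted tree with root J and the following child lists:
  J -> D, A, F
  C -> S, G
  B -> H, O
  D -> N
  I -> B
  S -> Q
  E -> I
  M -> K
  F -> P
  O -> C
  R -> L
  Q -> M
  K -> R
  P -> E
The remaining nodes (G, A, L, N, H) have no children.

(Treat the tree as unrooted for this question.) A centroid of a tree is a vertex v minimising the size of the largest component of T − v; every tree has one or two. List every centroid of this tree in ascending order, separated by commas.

B

If B is removed the pieces have sizes 9, 8, 1, all ≤ ⌊19/2⌋ = 9.
No neighbour of B does as well, so B is the unique centroid.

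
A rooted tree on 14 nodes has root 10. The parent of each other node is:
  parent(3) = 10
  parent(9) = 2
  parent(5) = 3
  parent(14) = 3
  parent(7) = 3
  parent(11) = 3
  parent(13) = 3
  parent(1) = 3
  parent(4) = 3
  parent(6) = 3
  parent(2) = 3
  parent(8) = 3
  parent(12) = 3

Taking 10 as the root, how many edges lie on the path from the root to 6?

2

10–3–6 — 2 edges.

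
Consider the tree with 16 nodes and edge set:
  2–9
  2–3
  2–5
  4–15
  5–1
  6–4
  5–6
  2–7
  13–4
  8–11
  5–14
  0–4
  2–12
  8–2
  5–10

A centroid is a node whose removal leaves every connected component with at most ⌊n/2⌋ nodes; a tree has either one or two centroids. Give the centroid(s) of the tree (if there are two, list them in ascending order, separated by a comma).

If 5 is removed the pieces have sizes 7, 5, 1, 1, 1, all ≤ ⌊16/2⌋ = 8.
No neighbour of 5 does as well, so 5 is the unique centroid.

5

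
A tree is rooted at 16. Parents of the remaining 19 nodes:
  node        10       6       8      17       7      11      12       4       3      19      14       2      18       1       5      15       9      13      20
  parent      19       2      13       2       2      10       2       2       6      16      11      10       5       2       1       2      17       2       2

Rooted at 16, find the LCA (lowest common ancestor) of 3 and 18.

Ancestors of 3 (toward the root): 3, 6, 2, 10, 19, 16.
Ancestors of 18: 18, 5, 1, 2, 10, 19, 16.
The deepest node appearing in both lists is 2.

2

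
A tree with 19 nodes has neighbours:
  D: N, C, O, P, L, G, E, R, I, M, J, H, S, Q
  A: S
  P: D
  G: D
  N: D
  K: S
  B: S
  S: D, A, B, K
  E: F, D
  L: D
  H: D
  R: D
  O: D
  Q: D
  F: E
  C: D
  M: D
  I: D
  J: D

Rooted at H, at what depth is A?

H–D–S–A — 3 edges.

3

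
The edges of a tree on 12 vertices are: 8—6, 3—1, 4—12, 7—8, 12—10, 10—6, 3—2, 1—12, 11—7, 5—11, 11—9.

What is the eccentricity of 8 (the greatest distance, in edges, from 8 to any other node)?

6

Distances from 8 peak at 6, attained at 2.
8 – 6 – 10 – 12 – 1 – 3 – 2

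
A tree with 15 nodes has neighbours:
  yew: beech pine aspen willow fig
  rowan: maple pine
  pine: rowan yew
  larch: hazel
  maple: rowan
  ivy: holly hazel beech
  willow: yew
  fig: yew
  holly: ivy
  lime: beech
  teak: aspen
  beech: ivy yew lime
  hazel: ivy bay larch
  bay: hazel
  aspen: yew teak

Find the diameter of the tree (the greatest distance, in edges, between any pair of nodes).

7

BFS from maple reaches larch last, at distance 7; BFS from larch confirms no node is farther.
Path: maple–rowan–pine–yew–beech–ivy–hazel–larch.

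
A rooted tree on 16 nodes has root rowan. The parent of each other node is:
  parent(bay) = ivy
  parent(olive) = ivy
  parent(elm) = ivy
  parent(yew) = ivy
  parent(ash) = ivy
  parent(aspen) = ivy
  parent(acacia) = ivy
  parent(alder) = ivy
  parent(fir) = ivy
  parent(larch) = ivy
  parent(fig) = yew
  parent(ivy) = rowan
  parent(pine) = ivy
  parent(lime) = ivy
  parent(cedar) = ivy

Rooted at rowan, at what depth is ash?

rowan – ivy – ash — 2 edges.

2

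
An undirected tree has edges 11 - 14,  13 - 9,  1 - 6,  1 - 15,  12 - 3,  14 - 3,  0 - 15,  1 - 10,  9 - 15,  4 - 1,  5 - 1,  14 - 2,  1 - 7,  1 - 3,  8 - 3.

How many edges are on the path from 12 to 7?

3

The path is 12 – 3 – 1 – 7, which has 3 edges.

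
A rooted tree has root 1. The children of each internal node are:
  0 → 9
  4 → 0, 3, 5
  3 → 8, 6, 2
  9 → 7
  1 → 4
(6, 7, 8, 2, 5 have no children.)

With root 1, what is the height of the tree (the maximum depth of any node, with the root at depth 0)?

7 sits deepest: 1 → 4 → 0 → 9 → 7 — 4 edges from the root.

4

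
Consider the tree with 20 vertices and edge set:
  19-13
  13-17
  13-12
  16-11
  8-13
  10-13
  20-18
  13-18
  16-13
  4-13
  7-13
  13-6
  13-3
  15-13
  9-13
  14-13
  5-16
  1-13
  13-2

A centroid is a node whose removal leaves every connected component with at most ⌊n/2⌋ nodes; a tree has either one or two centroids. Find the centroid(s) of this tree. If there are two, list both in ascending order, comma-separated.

Removing 13 splits the tree into components of sizes 3, 2, 1, 1, 1, 1, 1, 1, 1, 1, 1, 1, 1, 1, 1, 1; the largest is 3 ≤ ⌊20/2⌋ = 10.
No neighbour of 13 does as well, so 13 is the unique centroid.

13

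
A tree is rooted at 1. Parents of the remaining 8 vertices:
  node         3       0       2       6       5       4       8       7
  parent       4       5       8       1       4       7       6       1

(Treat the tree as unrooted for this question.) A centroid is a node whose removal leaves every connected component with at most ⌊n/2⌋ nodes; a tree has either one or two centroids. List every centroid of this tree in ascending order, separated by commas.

7

Removing 7 splits the tree into components of sizes 4, 4; the largest is 4 ≤ ⌊9/2⌋ = 4.
No neighbour of 7 does as well, so 7 is the unique centroid.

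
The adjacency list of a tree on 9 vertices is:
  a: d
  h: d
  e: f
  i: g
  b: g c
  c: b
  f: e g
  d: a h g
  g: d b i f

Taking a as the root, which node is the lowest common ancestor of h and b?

Ancestors of h (toward the root): h, d, a.
Ancestors of b: b, g, d, a.
The deepest node appearing in both lists is d.

d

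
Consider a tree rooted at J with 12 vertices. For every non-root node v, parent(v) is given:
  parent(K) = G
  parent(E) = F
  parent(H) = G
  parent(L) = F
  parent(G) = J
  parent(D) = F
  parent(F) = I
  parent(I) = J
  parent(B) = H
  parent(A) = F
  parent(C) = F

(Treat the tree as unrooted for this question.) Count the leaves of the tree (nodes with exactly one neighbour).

7

The leaves are A, B, C, D, E, K, L.
That is 7 leaves.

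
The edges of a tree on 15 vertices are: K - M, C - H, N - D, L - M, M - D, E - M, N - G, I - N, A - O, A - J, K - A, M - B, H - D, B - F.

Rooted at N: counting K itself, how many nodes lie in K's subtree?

4

The subtree rooted at K contains: K, A, O, J — 4 nodes.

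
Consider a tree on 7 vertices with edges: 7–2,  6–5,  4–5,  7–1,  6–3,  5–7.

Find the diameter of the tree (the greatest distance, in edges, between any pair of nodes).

4

Starting from 2, a farthest node is 3 at distance 4.
One longest path: 2 - 7 - 5 - 6 - 3.
So the diameter is 4.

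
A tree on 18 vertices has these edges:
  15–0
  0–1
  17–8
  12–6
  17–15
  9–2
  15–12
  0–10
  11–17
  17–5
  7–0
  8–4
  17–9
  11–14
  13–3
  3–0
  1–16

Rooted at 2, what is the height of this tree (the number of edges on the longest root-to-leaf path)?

The longest root-to-leaf path is 2-9-17-15-0-1-16 (6 edges).

6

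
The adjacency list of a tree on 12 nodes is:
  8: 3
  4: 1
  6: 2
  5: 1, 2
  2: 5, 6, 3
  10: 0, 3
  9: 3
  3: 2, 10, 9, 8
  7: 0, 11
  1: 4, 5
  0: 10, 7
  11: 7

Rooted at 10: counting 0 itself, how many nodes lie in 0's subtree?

3

The subtree rooted at 0 contains: 0, 7, 11 — 3 nodes.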